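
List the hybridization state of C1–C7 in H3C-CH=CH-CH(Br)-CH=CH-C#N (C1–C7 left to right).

C1 sp3, C2 sp2, C3 sp2, C4 sp3, C5 sp2, C6 sp2, C7 sp

C1 is sp3: 4 σ bonds, 4 electron-density regions.
C2 carries 3 σ bonds, plus one π bond, giving a steric number of 3, so it is sp2.
C3 — 3 σ bonds, plus one π bond. Steric number 3, so sp2.
C4: 4 σ bonds — 4 electron domains, sp3.
C5 (3 σ bonds, plus one π bond) has steric number 3: sp2.
C6 is sp2: 3 σ bonds, plus one π bond, 3 electron-density regions.
C7: 2 σ bonds, plus two π bonds; 2 regions of electron density → sp.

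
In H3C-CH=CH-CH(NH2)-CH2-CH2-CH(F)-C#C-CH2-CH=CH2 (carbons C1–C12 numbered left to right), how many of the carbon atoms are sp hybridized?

2

C1: sp3
C2: sp2
C3: sp2
C4: sp3
C5: sp3
C6: sp3
C7: sp3
C8: sp ✓
C9: sp ✓
C10: sp3
C11: sp2
C12: sp2
C8, C9 → 2 sp carbons.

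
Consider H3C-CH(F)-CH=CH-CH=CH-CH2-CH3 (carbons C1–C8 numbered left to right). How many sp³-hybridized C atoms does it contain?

4

C1: sp3 ✓
C2: sp3 ✓
C3: sp2
C4: sp2
C5: sp2
C6: sp2
C7: sp3 ✓
C8: sp3 ✓
C1, C2, C7, C8 → 4 sp3 carbons.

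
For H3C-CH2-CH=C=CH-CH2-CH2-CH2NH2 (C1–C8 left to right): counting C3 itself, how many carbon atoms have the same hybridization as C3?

2

C3 is sp2 (one π bond).
C1: sp3
C2: sp3
C3: sp2 ✓
C4: sp
C5: sp2 ✓
C6: sp3
C7: sp3
C8: sp3
2 carbons are sp2.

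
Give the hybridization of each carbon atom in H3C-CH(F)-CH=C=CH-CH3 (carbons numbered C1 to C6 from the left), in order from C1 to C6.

C1 sp3, C2 sp3, C3 sp2, C4 sp, C5 sp2, C6 sp3

C1: 4 σ bonds — 4 electron domains, sp3.
C2 — 4 σ bonds. Steric number 4, so sp3.
C3 is sp2: 3 σ bonds, plus one π bond, 3 electron-density regions.
C4: 2 σ bonds, plus two π bonds; 2 regions of electron density → sp.
C5 has 3 σ bonds, plus one π bond: steric number 3 → sp2.
C6 — 4 σ bonds. Steric number 4, so sp3.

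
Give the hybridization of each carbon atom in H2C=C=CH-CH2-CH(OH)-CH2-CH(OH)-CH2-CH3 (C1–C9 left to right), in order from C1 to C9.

C1 sp2, C2 sp, C3 sp2, C4 sp3, C5 sp3, C6 sp3, C7 sp3, C8 sp3, C9 sp3

C1 is sp2: 3 σ bonds, plus one π bond, 3 electron-density regions.
C2: 2 σ bonds, plus two π bonds — 2 electron domains, sp.
C3 carries 3 σ bonds, plus one π bond, giving a steric number of 3, so it is sp2.
C4 is sp3: 4 σ bonds, 4 electron-density regions.
C5: 4 σ bonds; 4 regions of electron density → sp3.
C6 is sp3: 4 σ bonds, 4 electron-density regions.
C7: 4 σ bonds; 4 regions of electron density → sp3.
C8 carries 4 σ bonds, giving a steric number of 4, so it is sp3.
C9 (4 σ bonds) has steric number 4: sp3.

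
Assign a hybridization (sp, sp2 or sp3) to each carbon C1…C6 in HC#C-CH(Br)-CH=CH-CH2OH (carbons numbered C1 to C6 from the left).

C1 (2 σ bonds, plus two π bonds) has steric number 2: sp.
C2: 2 σ bonds, plus two π bonds — 2 electron domains, sp.
C3: 4 σ bonds — 4 electron domains, sp3.
C4 — 3 σ bonds, plus one π bond. Steric number 3, so sp2.
C5 is sp2: 3 σ bonds, plus one π bond, 3 electron-density regions.
C6 carries 4 σ bonds, giving a steric number of 4, so it is sp3.

C1 sp, C2 sp, C3 sp3, C4 sp2, C5 sp2, C6 sp3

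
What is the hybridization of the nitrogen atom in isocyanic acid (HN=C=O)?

The nitrogen atom: 2 σ bonds and 1 lone pair, plus one π bond; 3 regions of electron density → sp2.

sp^2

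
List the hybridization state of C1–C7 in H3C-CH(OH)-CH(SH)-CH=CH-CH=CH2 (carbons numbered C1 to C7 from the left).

C1 has 4 σ bonds: steric number 4 → sp3.
C2 has 4 σ bonds: steric number 4 → sp3.
C3 has 4 σ bonds: steric number 4 → sp3.
C4: 3 σ bonds, plus one π bond; 3 regions of electron density → sp2.
C5 carries 3 σ bonds, plus one π bond, giving a steric number of 3, so it is sp2.
C6 — 3 σ bonds, plus one π bond. Steric number 3, so sp2.
C7: 3 σ bonds, plus one π bond — 3 electron domains, sp2.

C1 sp3, C2 sp3, C3 sp3, C4 sp2, C5 sp2, C6 sp2, C7 sp2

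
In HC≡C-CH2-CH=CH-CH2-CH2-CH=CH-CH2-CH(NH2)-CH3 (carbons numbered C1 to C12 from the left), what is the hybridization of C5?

C5 is sp2: 3 σ bonds, plus one π bond, 3 electron-density regions.

sp^2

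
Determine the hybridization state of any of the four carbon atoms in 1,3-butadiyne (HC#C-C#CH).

Every carbon is part of a C≡C triple bond: two σ regions → sp.

sp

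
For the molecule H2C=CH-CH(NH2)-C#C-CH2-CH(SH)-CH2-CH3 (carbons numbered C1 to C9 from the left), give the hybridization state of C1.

sp2

C1 has 3 σ bonds, plus one π bond: steric number 3 → sp2.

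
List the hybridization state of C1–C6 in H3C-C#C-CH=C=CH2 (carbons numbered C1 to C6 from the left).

C1 has 4 σ bonds: steric number 4 → sp3.
C2 — 2 σ bonds, plus two π bonds. Steric number 2, so sp.
C3 — 2 σ bonds, plus two π bonds. Steric number 2, so sp.
C4: 3 σ bonds, plus one π bond; 3 regions of electron density → sp2.
C5 has 2 σ bonds, plus two π bonds: steric number 2 → sp.
C6 (3 σ bonds, plus one π bond) has steric number 3: sp2.

C1 sp3, C2 sp, C3 sp, C4 sp2, C5 sp, C6 sp2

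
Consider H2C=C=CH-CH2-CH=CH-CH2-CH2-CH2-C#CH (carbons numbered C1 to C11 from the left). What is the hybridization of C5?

sp2

C5 — 3 σ bonds, plus one π bond. Steric number 3, so sp2.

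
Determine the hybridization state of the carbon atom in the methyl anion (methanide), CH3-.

Three σ bonds + one lone pair = steric number 4 → sp3, pyramidal.

sp³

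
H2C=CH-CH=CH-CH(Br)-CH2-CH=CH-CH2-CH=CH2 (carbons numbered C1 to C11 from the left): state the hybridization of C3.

sp^2

C3 carries 3 σ bonds, plus one π bond, giving a steric number of 3, so it is sp2.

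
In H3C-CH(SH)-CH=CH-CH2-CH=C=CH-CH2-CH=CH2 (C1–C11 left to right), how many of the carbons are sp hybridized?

1

C1: sp3
C2: sp3
C3: sp2
C4: sp2
C5: sp3
C6: sp2
C7: sp ✓
C8: sp2
C9: sp3
C10: sp2
C11: sp2
C7 → 1 sp carbon.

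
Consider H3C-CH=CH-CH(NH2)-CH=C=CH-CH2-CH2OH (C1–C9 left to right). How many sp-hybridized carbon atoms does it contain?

1

C1: sp3
C2: sp2
C3: sp2
C4: sp3
C5: sp2
C6: sp ✓
C7: sp2
C8: sp3
C9: sp3
C6 → 1 sp carbon.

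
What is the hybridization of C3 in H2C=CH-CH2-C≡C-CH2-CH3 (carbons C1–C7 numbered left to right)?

sp³

C3 — 4 σ bonds. Steric number 4, so sp3.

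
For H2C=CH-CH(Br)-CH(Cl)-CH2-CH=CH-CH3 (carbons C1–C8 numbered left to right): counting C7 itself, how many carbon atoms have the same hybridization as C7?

C7 is sp2 (one π bond).
C1: sp2 ✓
C2: sp2 ✓
C3: sp3
C4: sp3
C5: sp3
C6: sp2 ✓
C7: sp2 ✓
C8: sp3
4 carbons are sp2.

4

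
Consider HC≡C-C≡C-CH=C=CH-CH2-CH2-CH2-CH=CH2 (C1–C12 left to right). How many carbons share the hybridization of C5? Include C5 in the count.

C5 is sp2 (one π bond).
C1: sp
C2: sp
C3: sp
C4: sp
C5: sp2 ✓
C6: sp
C7: sp2 ✓
C8: sp3
C9: sp3
C10: sp3
C11: sp2 ✓
C12: sp2 ✓
4 carbons are sp2.

4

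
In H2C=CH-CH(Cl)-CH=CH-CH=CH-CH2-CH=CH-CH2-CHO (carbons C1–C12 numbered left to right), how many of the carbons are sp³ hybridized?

3

C1: sp2
C2: sp2
C3: sp3 ✓
C4: sp2
C5: sp2
C6: sp2
C7: sp2
C8: sp3 ✓
C9: sp2
C10: sp2
C11: sp3 ✓
C12: sp2
C3, C8, C11 → 3 sp3 carbons.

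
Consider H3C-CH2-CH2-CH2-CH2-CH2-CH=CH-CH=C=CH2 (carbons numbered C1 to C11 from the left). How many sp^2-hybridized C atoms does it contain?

C1: sp3
C2: sp3
C3: sp3
C4: sp3
C5: sp3
C6: sp3
C7: sp2 ✓
C8: sp2 ✓
C9: sp2 ✓
C10: sp
C11: sp2 ✓
C7, C8, C9, C11 → 4 sp2 carbons.

4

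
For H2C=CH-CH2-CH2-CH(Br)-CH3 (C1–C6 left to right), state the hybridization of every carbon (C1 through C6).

C1 sp2, C2 sp2, C3 sp3, C4 sp3, C5 sp3, C6 sp3

C1: 3 σ bonds, plus one π bond; 3 regions of electron density → sp2.
C2 — 3 σ bonds, plus one π bond. Steric number 3, so sp2.
C3: 4 σ bonds; 4 regions of electron density → sp3.
C4: 4 σ bonds; 4 regions of electron density → sp3.
C5 is sp3: 4 σ bonds, 4 electron-density regions.
C6 has 4 σ bonds: steric number 4 → sp3.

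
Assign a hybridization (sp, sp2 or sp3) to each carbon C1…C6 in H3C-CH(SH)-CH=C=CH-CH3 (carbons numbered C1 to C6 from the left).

C1 sp3, C2 sp3, C3 sp2, C4 sp, C5 sp2, C6 sp3

C1 has 4 σ bonds: steric number 4 → sp3.
C2 carries 4 σ bonds, giving a steric number of 4, so it is sp3.
C3: 3 σ bonds, plus one π bond — 3 electron domains, sp2.
C4: 2 σ bonds, plus two π bonds — 2 electron domains, sp.
C5: 3 σ bonds, plus one π bond; 3 regions of electron density → sp2.
C6: 4 σ bonds; 4 regions of electron density → sp3.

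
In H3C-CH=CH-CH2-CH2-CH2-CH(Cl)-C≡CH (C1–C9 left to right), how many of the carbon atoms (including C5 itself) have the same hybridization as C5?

5

C5 is sp3 (only σ bonds).
C1: sp3 ✓
C2: sp2
C3: sp2
C4: sp3 ✓
C5: sp3 ✓
C6: sp3 ✓
C7: sp3 ✓
C8: sp
C9: sp
5 carbons are sp3.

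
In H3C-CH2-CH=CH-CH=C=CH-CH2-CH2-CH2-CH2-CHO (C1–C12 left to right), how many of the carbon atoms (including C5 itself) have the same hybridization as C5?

C5 is sp2 (one π bond).
C1: sp3
C2: sp3
C3: sp2 ✓
C4: sp2 ✓
C5: sp2 ✓
C6: sp
C7: sp2 ✓
C8: sp3
C9: sp3
C10: sp3
C11: sp3
C12: sp2 ✓
5 carbons are sp2.

5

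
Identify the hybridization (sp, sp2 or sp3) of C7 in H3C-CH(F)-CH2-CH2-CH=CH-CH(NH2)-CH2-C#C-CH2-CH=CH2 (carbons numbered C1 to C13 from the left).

C7 carries 4 σ bonds, giving a steric number of 4, so it is sp3.

sp^3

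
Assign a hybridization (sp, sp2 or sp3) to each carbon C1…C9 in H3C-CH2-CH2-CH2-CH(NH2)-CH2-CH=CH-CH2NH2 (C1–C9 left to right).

C1 sp3, C2 sp3, C3 sp3, C4 sp3, C5 sp3, C6 sp3, C7 sp2, C8 sp2, C9 sp3

C1 is sp3: 4 σ bonds, 4 electron-density regions.
C2 carries 4 σ bonds, giving a steric number of 4, so it is sp3.
C3 — 4 σ bonds. Steric number 4, so sp3.
C4: 4 σ bonds; 4 regions of electron density → sp3.
C5 carries 4 σ bonds, giving a steric number of 4, so it is sp3.
C6 — 4 σ bonds. Steric number 4, so sp3.
C7 carries 3 σ bonds, plus one π bond, giving a steric number of 3, so it is sp2.
C8 is sp2: 3 σ bonds, plus one π bond, 3 electron-density regions.
C9 is sp3: 4 σ bonds, 4 electron-density regions.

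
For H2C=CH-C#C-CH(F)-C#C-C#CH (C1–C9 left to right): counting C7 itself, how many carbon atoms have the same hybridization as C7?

6

C7 is sp (two π bonds).
C1: sp2
C2: sp2
C3: sp ✓
C4: sp ✓
C5: sp3
C6: sp ✓
C7: sp ✓
C8: sp ✓
C9: sp ✓
6 carbons are sp.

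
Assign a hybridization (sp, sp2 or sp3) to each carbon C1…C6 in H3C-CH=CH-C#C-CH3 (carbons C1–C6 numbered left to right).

C1 (4 σ bonds) has steric number 4: sp3.
C2 (3 σ bonds, plus one π bond) has steric number 3: sp2.
C3 carries 3 σ bonds, plus one π bond, giving a steric number of 3, so it is sp2.
C4 has 2 σ bonds, plus two π bonds: steric number 2 → sp.
C5 has 2 σ bonds, plus two π bonds: steric number 2 → sp.
C6: 4 σ bonds — 4 electron domains, sp3.

C1 sp3, C2 sp2, C3 sp2, C4 sp, C5 sp, C6 sp3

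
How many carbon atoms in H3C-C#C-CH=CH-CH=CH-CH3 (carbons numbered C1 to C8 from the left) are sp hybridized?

C1: sp3
C2: sp ✓
C3: sp ✓
C4: sp2
C5: sp2
C6: sp2
C7: sp2
C8: sp3
C2, C3 → 2 sp carbons.

2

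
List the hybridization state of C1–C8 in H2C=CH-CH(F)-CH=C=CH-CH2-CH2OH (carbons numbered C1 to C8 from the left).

C1 sp2, C2 sp2, C3 sp3, C4 sp2, C5 sp, C6 sp2, C7 sp3, C8 sp3

C1 has 3 σ bonds, plus one π bond: steric number 3 → sp2.
C2 (3 σ bonds, plus one π bond) has steric number 3: sp2.
C3: 4 σ bonds — 4 electron domains, sp3.
C4 (3 σ bonds, plus one π bond) has steric number 3: sp2.
C5 has 2 σ bonds, plus two π bonds: steric number 2 → sp.
C6 carries 3 σ bonds, plus one π bond, giving a steric number of 3, so it is sp2.
C7: 4 σ bonds; 4 regions of electron density → sp3.
C8 — 4 σ bonds. Steric number 4, so sp3.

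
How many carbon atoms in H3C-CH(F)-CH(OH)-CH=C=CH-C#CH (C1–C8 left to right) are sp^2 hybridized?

2

C1: sp3
C2: sp3
C3: sp3
C4: sp2 ✓
C5: sp
C6: sp2 ✓
C7: sp
C8: sp
C4, C6 → 2 sp2 carbons.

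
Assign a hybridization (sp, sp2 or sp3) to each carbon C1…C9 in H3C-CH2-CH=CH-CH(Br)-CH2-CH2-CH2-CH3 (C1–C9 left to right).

C1 sp3, C2 sp3, C3 sp2, C4 sp2, C5 sp3, C6 sp3, C7 sp3, C8 sp3, C9 sp3

C1: 4 σ bonds — 4 electron domains, sp3.
C2 is sp3: 4 σ bonds, 4 electron-density regions.
C3 carries 3 σ bonds, plus one π bond, giving a steric number of 3, so it is sp2.
C4 has 3 σ bonds, plus one π bond: steric number 3 → sp2.
C5 is sp3: 4 σ bonds, 4 electron-density regions.
C6 — 4 σ bonds. Steric number 4, so sp3.
C7 — 4 σ bonds. Steric number 4, so sp3.
C8 (4 σ bonds) has steric number 4: sp3.
C9 has 4 σ bonds: steric number 4 → sp3.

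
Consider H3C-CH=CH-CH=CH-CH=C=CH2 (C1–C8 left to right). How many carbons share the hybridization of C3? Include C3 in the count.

C3 is sp2 (one π bond).
C1: sp3
C2: sp2 ✓
C3: sp2 ✓
C4: sp2 ✓
C5: sp2 ✓
C6: sp2 ✓
C7: sp
C8: sp2 ✓
6 carbons are sp2.

6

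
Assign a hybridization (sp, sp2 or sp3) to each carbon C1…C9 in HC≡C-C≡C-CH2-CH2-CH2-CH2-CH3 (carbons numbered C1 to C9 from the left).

C1 sp, C2 sp, C3 sp, C4 sp, C5 sp3, C6 sp3, C7 sp3, C8 sp3, C9 sp3

C1: 2 σ bonds, plus two π bonds — 2 electron domains, sp.
C2 carries 2 σ bonds, plus two π bonds, giving a steric number of 2, so it is sp.
C3 (2 σ bonds, plus two π bonds) has steric number 2: sp.
C4 carries 2 σ bonds, plus two π bonds, giving a steric number of 2, so it is sp.
C5 has 4 σ bonds: steric number 4 → sp3.
C6 is sp3: 4 σ bonds, 4 electron-density regions.
C7 (4 σ bonds) has steric number 4: sp3.
C8: 4 σ bonds; 4 regions of electron density → sp3.
C9 has 4 σ bonds: steric number 4 → sp3.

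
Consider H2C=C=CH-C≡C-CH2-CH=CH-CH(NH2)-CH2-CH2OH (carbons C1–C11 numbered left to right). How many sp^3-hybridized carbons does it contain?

C1: sp2
C2: sp
C3: sp2
C4: sp
C5: sp
C6: sp3 ✓
C7: sp2
C8: sp2
C9: sp3 ✓
C10: sp3 ✓
C11: sp3 ✓
C6, C9, C10, C11 → 4 sp3 carbons.

4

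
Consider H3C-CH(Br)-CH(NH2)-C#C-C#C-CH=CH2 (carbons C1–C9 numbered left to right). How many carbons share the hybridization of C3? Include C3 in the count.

3

C3 is sp3 (only σ bonds).
C1: sp3 ✓
C2: sp3 ✓
C3: sp3 ✓
C4: sp
C5: sp
C6: sp
C7: sp
C8: sp2
C9: sp2
3 carbons are sp3.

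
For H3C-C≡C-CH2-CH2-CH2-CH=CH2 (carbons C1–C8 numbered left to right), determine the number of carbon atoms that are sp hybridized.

2

C1: sp3
C2: sp ✓
C3: sp ✓
C4: sp3
C5: sp3
C6: sp3
C7: sp2
C8: sp2
C2, C3 → 2 sp carbons.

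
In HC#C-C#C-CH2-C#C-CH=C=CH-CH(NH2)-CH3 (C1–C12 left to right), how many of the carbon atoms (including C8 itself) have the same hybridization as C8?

C8 is sp2 (one π bond).
C1: sp
C2: sp
C3: sp
C4: sp
C5: sp3
C6: sp
C7: sp
C8: sp2 ✓
C9: sp
C10: sp2 ✓
C11: sp3
C12: sp3
2 carbons are sp2.

2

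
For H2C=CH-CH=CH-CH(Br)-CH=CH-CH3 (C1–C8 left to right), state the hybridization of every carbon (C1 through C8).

C1 carries 3 σ bonds, plus one π bond, giving a steric number of 3, so it is sp2.
C2 is sp2: 3 σ bonds, plus one π bond, 3 electron-density regions.
C3 is sp2: 3 σ bonds, plus one π bond, 3 electron-density regions.
C4 — 3 σ bonds, plus one π bond. Steric number 3, so sp2.
C5: 4 σ bonds; 4 regions of electron density → sp3.
C6 — 3 σ bonds, plus one π bond. Steric number 3, so sp2.
C7 has 3 σ bonds, plus one π bond: steric number 3 → sp2.
C8: 4 σ bonds; 4 regions of electron density → sp3.

C1 sp2, C2 sp2, C3 sp2, C4 sp2, C5 sp3, C6 sp2, C7 sp2, C8 sp3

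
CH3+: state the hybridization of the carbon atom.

sp2

Three σ bonds to H, empty p orbital → sp2, trigonal planar.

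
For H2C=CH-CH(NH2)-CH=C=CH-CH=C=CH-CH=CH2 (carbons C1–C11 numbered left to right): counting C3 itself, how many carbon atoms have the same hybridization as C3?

C3 is sp3 (only σ bonds).
C1: sp2
C2: sp2
C3: sp3 ✓
C4: sp2
C5: sp
C6: sp2
C7: sp2
C8: sp
C9: sp2
C10: sp2
C11: sp2
1 carbon is sp3.

1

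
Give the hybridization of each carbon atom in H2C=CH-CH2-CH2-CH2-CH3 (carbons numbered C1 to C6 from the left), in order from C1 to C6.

C1: 3 σ bonds, plus one π bond — 3 electron domains, sp2.
C2 is sp2: 3 σ bonds, plus one π bond, 3 electron-density regions.
C3 carries 4 σ bonds, giving a steric number of 4, so it is sp3.
C4 (4 σ bonds) has steric number 4: sp3.
C5 — 4 σ bonds. Steric number 4, so sp3.
C6 has 4 σ bonds: steric number 4 → sp3.

C1 sp2, C2 sp2, C3 sp3, C4 sp3, C5 sp3, C6 sp3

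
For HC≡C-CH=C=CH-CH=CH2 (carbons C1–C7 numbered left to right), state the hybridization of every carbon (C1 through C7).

C1 sp, C2 sp, C3 sp2, C4 sp, C5 sp2, C6 sp2, C7 sp2

C1 — 2 σ bonds, plus two π bonds. Steric number 2, so sp.
C2 has 2 σ bonds, plus two π bonds: steric number 2 → sp.
C3: 3 σ bonds, plus one π bond — 3 electron domains, sp2.
C4: 2 σ bonds, plus two π bonds; 2 regions of electron density → sp.
C5 has 3 σ bonds, plus one π bond: steric number 3 → sp2.
C6 carries 3 σ bonds, plus one π bond, giving a steric number of 3, so it is sp2.
C7 has 3 σ bonds, plus one π bond: steric number 3 → sp2.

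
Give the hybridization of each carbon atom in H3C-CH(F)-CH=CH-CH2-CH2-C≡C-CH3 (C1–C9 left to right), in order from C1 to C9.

C1 (4 σ bonds) has steric number 4: sp3.
C2: 4 σ bonds; 4 regions of electron density → sp3.
C3: 3 σ bonds, plus one π bond; 3 regions of electron density → sp2.
C4 — 3 σ bonds, plus one π bond. Steric number 3, so sp2.
C5 (4 σ bonds) has steric number 4: sp3.
C6: 4 σ bonds — 4 electron domains, sp3.
C7: 2 σ bonds, plus two π bonds; 2 regions of electron density → sp.
C8: 2 σ bonds, plus two π bonds; 2 regions of electron density → sp.
C9: 4 σ bonds; 4 regions of electron density → sp3.

C1 sp3, C2 sp3, C3 sp2, C4 sp2, C5 sp3, C6 sp3, C7 sp, C8 sp, C9 sp3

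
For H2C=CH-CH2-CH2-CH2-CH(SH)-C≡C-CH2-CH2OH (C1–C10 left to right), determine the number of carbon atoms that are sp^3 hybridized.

6

C1: sp2
C2: sp2
C3: sp3 ✓
C4: sp3 ✓
C5: sp3 ✓
C6: sp3 ✓
C7: sp
C8: sp
C9: sp3 ✓
C10: sp3 ✓
C3, C4, C5, C6, C9, C10 → 6 sp3 carbons.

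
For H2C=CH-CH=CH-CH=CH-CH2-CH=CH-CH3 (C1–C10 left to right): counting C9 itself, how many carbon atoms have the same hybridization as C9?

8

C9 is sp2 (one π bond).
C1: sp2 ✓
C2: sp2 ✓
C3: sp2 ✓
C4: sp2 ✓
C5: sp2 ✓
C6: sp2 ✓
C7: sp3
C8: sp2 ✓
C9: sp2 ✓
C10: sp3
8 carbons are sp2.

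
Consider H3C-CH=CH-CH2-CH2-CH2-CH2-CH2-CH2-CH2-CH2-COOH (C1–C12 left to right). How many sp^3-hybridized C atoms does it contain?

C1: sp3 ✓
C2: sp2
C3: sp2
C4: sp3 ✓
C5: sp3 ✓
C6: sp3 ✓
C7: sp3 ✓
C8: sp3 ✓
C9: sp3 ✓
C10: sp3 ✓
C11: sp3 ✓
C12: sp2
C1, C4, C5, C6, C7, C8, C9, C10, C11 → 9 sp3 carbons.

9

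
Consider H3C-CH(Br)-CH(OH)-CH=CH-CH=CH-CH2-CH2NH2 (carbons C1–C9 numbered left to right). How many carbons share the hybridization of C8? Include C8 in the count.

C8 is sp3 (only σ bonds).
C1: sp3 ✓
C2: sp3 ✓
C3: sp3 ✓
C4: sp2
C5: sp2
C6: sp2
C7: sp2
C8: sp3 ✓
C9: sp3 ✓
5 carbons are sp3.

5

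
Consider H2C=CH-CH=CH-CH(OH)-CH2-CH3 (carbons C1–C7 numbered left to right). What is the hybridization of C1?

C1 (3 σ bonds, plus one π bond) has steric number 3: sp2.

sp^2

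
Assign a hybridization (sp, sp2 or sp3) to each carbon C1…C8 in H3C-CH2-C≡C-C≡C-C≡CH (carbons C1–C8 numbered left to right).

C1 — 4 σ bonds. Steric number 4, so sp3.
C2: 4 σ bonds — 4 electron domains, sp3.
C3 has 2 σ bonds, plus two π bonds: steric number 2 → sp.
C4 — 2 σ bonds, plus two π bonds. Steric number 2, so sp.
C5 (2 σ bonds, plus two π bonds) has steric number 2: sp.
C6 carries 2 σ bonds, plus two π bonds, giving a steric number of 2, so it is sp.
C7 carries 2 σ bonds, plus two π bonds, giving a steric number of 2, so it is sp.
C8 — 2 σ bonds, plus two π bonds. Steric number 2, so sp.

C1 sp3, C2 sp3, C3 sp, C4 sp, C5 sp, C6 sp, C7 sp, C8 sp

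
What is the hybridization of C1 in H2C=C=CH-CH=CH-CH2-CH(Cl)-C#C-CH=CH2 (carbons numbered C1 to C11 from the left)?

C1 has 3 σ bonds, plus one π bond: steric number 3 → sp2.

sp^2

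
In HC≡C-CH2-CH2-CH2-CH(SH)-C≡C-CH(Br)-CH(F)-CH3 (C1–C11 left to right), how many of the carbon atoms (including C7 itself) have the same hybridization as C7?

4

C7 is sp (two π bonds).
C1: sp ✓
C2: sp ✓
C3: sp3
C4: sp3
C5: sp3
C6: sp3
C7: sp ✓
C8: sp ✓
C9: sp3
C10: sp3
C11: sp3
4 carbons are sp.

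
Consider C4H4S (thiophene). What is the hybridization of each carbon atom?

Each carbon atom: 3 σ bonds, plus one π bond — 3 electron domains, sp2.

sp2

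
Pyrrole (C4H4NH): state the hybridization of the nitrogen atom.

sp²

N has three σ bonds; its lone pair occupies the p orbital and is part of the aromatic π system, so N is sp2 (not the sp3 a naive steric count of 4 would give).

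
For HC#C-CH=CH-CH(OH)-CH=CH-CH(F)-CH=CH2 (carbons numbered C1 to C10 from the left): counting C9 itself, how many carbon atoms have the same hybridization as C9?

6

C9 is sp2 (one π bond).
C1: sp
C2: sp
C3: sp2 ✓
C4: sp2 ✓
C5: sp3
C6: sp2 ✓
C7: sp2 ✓
C8: sp3
C9: sp2 ✓
C10: sp2 ✓
6 carbons are sp2.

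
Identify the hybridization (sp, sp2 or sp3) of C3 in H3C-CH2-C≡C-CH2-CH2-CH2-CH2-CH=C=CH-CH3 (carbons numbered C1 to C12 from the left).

sp

C3 is sp: 2 σ bonds, plus two π bonds, 2 electron-density regions.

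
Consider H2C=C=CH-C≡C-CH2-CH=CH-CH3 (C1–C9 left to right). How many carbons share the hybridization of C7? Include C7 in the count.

4

C7 is sp2 (one π bond).
C1: sp2 ✓
C2: sp
C3: sp2 ✓
C4: sp
C5: sp
C6: sp3
C7: sp2 ✓
C8: sp2 ✓
C9: sp3
4 carbons are sp2.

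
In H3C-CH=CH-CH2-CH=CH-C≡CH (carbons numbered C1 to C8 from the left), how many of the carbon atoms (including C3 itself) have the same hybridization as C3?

C3 is sp2 (one π bond).
C1: sp3
C2: sp2 ✓
C3: sp2 ✓
C4: sp3
C5: sp2 ✓
C6: sp2 ✓
C7: sp
C8: sp
4 carbons are sp2.

4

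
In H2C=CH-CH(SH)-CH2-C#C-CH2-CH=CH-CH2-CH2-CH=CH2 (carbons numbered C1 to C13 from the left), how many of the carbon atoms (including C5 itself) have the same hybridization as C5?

C5 is sp (two π bonds).
C1: sp2
C2: sp2
C3: sp3
C4: sp3
C5: sp ✓
C6: sp ✓
C7: sp3
C8: sp2
C9: sp2
C10: sp3
C11: sp3
C12: sp2
C13: sp2
2 carbons are sp.

2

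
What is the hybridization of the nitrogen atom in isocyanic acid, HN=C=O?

The nitrogen atom: 2 σ bonds and 1 lone pair, plus one π bond — 3 electron domains, sp2.

sp2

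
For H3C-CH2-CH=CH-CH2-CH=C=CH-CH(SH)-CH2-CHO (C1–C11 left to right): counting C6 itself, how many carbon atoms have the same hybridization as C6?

5

C6 is sp2 (one π bond).
C1: sp3
C2: sp3
C3: sp2 ✓
C4: sp2 ✓
C5: sp3
C6: sp2 ✓
C7: sp
C8: sp2 ✓
C9: sp3
C10: sp3
C11: sp2 ✓
5 carbons are sp2.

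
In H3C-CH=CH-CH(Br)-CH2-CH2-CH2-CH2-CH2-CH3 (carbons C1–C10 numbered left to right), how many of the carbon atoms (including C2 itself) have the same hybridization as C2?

C2 is sp2 (one π bond).
C1: sp3
C2: sp2 ✓
C3: sp2 ✓
C4: sp3
C5: sp3
C6: sp3
C7: sp3
C8: sp3
C9: sp3
C10: sp3
2 carbons are sp2.

2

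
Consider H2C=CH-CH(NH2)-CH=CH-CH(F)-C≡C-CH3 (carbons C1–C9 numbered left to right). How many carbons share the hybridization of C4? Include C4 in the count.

4

C4 is sp2 (one π bond).
C1: sp2 ✓
C2: sp2 ✓
C3: sp3
C4: sp2 ✓
C5: sp2 ✓
C6: sp3
C7: sp
C8: sp
C9: sp3
4 carbons are sp2.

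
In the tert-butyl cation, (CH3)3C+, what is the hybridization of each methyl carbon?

sp3

Each methyl carbon: 4 σ bonds; 4 regions of electron density → sp3.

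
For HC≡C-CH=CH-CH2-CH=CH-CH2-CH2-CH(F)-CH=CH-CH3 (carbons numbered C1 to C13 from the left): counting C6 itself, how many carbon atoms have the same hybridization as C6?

C6 is sp2 (one π bond).
C1: sp
C2: sp
C3: sp2 ✓
C4: sp2 ✓
C5: sp3
C6: sp2 ✓
C7: sp2 ✓
C8: sp3
C9: sp3
C10: sp3
C11: sp2 ✓
C12: sp2 ✓
C13: sp3
6 carbons are sp2.

6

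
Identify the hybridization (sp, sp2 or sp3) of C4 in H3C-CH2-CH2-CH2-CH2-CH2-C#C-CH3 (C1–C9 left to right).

C4 is sp3: 4 σ bonds, 4 electron-density regions.

sp3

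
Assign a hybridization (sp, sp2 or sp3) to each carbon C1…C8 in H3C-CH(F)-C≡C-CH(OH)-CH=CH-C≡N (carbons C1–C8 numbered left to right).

C1 is sp3: 4 σ bonds, 4 electron-density regions.
C2 — 4 σ bonds. Steric number 4, so sp3.
C3 — 2 σ bonds, plus two π bonds. Steric number 2, so sp.
C4 (2 σ bonds, plus two π bonds) has steric number 2: sp.
C5 is sp3: 4 σ bonds, 4 electron-density regions.
C6: 3 σ bonds, plus one π bond; 3 regions of electron density → sp2.
C7 has 3 σ bonds, plus one π bond: steric number 3 → sp2.
C8 — 2 σ bonds, plus two π bonds. Steric number 2, so sp.

C1 sp3, C2 sp3, C3 sp, C4 sp, C5 sp3, C6 sp2, C7 sp2, C8 sp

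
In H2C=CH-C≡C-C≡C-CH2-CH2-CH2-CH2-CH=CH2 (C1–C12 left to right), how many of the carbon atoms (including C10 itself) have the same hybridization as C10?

C10 is sp3 (only σ bonds).
C1: sp2
C2: sp2
C3: sp
C4: sp
C5: sp
C6: sp
C7: sp3 ✓
C8: sp3 ✓
C9: sp3 ✓
C10: sp3 ✓
C11: sp2
C12: sp2
4 carbons are sp3.

4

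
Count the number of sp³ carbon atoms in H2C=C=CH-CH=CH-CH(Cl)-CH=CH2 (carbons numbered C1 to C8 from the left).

1

C1: sp2
C2: sp
C3: sp2
C4: sp2
C5: sp2
C6: sp3 ✓
C7: sp2
C8: sp2
C6 → 1 sp3 carbon.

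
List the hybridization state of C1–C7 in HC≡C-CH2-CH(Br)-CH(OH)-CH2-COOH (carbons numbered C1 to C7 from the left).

C1 sp, C2 sp, C3 sp3, C4 sp3, C5 sp3, C6 sp3, C7 sp2

C1: 2 σ bonds, plus two π bonds — 2 electron domains, sp.
C2 (2 σ bonds, plus two π bonds) has steric number 2: sp.
C3: 4 σ bonds — 4 electron domains, sp3.
C4: 4 σ bonds; 4 regions of electron density → sp3.
C5 is sp3: 4 σ bonds, 4 electron-density regions.
C6 carries 4 σ bonds, giving a steric number of 4, so it is sp3.
C7 carries 3 σ bonds, plus one π bond, giving a steric number of 3, so it is sp2.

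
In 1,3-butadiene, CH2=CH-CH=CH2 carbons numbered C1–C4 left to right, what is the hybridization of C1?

sp²

C1 (3 σ bonds, plus one π bond) has steric number 3: sp2.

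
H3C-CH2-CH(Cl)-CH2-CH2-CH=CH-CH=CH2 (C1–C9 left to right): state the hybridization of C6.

C6: 3 σ bonds, plus one π bond; 3 regions of electron density → sp2.

sp2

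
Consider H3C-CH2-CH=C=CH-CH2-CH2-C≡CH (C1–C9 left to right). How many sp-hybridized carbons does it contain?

C1: sp3
C2: sp3
C3: sp2
C4: sp ✓
C5: sp2
C6: sp3
C7: sp3
C8: sp ✓
C9: sp ✓
C4, C8, C9 → 3 sp carbons.

3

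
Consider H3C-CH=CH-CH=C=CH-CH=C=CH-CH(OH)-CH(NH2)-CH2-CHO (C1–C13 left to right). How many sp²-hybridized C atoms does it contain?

C1: sp3
C2: sp2 ✓
C3: sp2 ✓
C4: sp2 ✓
C5: sp
C6: sp2 ✓
C7: sp2 ✓
C8: sp
C9: sp2 ✓
C10: sp3
C11: sp3
C12: sp3
C13: sp2 ✓
C2, C3, C4, C6, C7, C9, C13 → 7 sp2 carbons.

7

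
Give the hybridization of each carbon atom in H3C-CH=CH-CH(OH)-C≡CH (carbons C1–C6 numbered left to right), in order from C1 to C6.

C1 sp3, C2 sp2, C3 sp2, C4 sp3, C5 sp, C6 sp

C1 has 4 σ bonds: steric number 4 → sp3.
C2: 3 σ bonds, plus one π bond; 3 regions of electron density → sp2.
C3 has 3 σ bonds, plus one π bond: steric number 3 → sp2.
C4: 4 σ bonds; 4 regions of electron density → sp3.
C5 is sp: 2 σ bonds, plus two π bonds, 2 electron-density regions.
C6 (2 σ bonds, plus two π bonds) has steric number 2: sp.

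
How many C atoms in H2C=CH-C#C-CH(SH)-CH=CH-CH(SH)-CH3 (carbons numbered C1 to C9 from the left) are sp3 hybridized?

3

C1: sp2
C2: sp2
C3: sp
C4: sp
C5: sp3 ✓
C6: sp2
C7: sp2
C8: sp3 ✓
C9: sp3 ✓
C5, C8, C9 → 3 sp3 carbons.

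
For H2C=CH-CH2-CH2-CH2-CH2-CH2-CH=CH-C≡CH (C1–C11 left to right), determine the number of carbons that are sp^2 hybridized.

C1: sp2 ✓
C2: sp2 ✓
C3: sp3
C4: sp3
C5: sp3
C6: sp3
C7: sp3
C8: sp2 ✓
C9: sp2 ✓
C10: sp
C11: sp
C1, C2, C8, C9 → 4 sp2 carbons.

4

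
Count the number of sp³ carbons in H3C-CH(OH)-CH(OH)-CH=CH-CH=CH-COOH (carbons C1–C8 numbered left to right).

C1: sp3 ✓
C2: sp3 ✓
C3: sp3 ✓
C4: sp2
C5: sp2
C6: sp2
C7: sp2
C8: sp2
C1, C2, C3 → 3 sp3 carbons.

3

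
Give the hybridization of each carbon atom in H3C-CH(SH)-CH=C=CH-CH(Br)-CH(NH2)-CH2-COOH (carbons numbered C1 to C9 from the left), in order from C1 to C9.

C1 sp3, C2 sp3, C3 sp2, C4 sp, C5 sp2, C6 sp3, C7 sp3, C8 sp3, C9 sp2

C1 has 4 σ bonds: steric number 4 → sp3.
C2: 4 σ bonds; 4 regions of electron density → sp3.
C3 has 3 σ bonds, plus one π bond: steric number 3 → sp2.
C4 carries 2 σ bonds, plus two π bonds, giving a steric number of 2, so it is sp.
C5 — 3 σ bonds, plus one π bond. Steric number 3, so sp2.
C6 is sp3: 4 σ bonds, 4 electron-density regions.
C7: 4 σ bonds; 4 regions of electron density → sp3.
C8 has 4 σ bonds: steric number 4 → sp3.
C9 is sp2: 3 σ bonds, plus one π bond, 3 electron-density regions.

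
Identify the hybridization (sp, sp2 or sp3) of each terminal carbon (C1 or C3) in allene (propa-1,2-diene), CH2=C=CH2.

sp2

Each terminal carbon (C1 or C3) carries 3 σ bonds, plus one π bond, giving a steric number of 3, so it is sp2.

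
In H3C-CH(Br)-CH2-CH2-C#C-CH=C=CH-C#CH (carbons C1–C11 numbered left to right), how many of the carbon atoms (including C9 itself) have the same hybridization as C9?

2

C9 is sp2 (one π bond).
C1: sp3
C2: sp3
C3: sp3
C4: sp3
C5: sp
C6: sp
C7: sp2 ✓
C8: sp
C9: sp2 ✓
C10: sp
C11: sp
2 carbons are sp2.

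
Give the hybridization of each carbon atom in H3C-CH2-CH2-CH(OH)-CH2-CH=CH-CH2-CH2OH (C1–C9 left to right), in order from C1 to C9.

C1 has 4 σ bonds: steric number 4 → sp3.
C2: 4 σ bonds — 4 electron domains, sp3.
C3: 4 σ bonds — 4 electron domains, sp3.
C4 (4 σ bonds) has steric number 4: sp3.
C5: 4 σ bonds; 4 regions of electron density → sp3.
C6: 3 σ bonds, plus one π bond; 3 regions of electron density → sp2.
C7: 3 σ bonds, plus one π bond; 3 regions of electron density → sp2.
C8 — 4 σ bonds. Steric number 4, so sp3.
C9 has 4 σ bonds: steric number 4 → sp3.

C1 sp3, C2 sp3, C3 sp3, C4 sp3, C5 sp3, C6 sp2, C7 sp2, C8 sp3, C9 sp3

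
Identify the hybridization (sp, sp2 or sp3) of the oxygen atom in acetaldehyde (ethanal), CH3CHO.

The oxygen atom — 1 σ bond and 2 lone pairs, plus one π bond. Steric number 3, so sp2.

sp^2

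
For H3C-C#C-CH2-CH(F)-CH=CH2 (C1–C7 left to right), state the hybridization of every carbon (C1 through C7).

C1 sp3, C2 sp, C3 sp, C4 sp3, C5 sp3, C6 sp2, C7 sp2

C1: 4 σ bonds; 4 regions of electron density → sp3.
C2 (2 σ bonds, plus two π bonds) has steric number 2: sp.
C3 — 2 σ bonds, plus two π bonds. Steric number 2, so sp.
C4: 4 σ bonds — 4 electron domains, sp3.
C5 is sp3: 4 σ bonds, 4 electron-density regions.
C6 — 3 σ bonds, plus one π bond. Steric number 3, so sp2.
C7: 3 σ bonds, plus one π bond; 3 regions of electron density → sp2.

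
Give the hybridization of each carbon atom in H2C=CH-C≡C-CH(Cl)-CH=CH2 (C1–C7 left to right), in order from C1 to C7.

C1: 3 σ bonds, plus one π bond — 3 electron domains, sp2.
C2 has 3 σ bonds, plus one π bond: steric number 3 → sp2.
C3 (2 σ bonds, plus two π bonds) has steric number 2: sp.
C4 carries 2 σ bonds, plus two π bonds, giving a steric number of 2, so it is sp.
C5 carries 4 σ bonds, giving a steric number of 4, so it is sp3.
C6 — 3 σ bonds, plus one π bond. Steric number 3, so sp2.
C7: 3 σ bonds, plus one π bond; 3 regions of electron density → sp2.

C1 sp2, C2 sp2, C3 sp, C4 sp, C5 sp3, C6 sp2, C7 sp2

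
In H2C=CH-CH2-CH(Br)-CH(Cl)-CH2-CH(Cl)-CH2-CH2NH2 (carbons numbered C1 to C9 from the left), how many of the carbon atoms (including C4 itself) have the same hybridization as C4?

C4 is sp3 (only σ bonds).
C1: sp2
C2: sp2
C3: sp3 ✓
C4: sp3 ✓
C5: sp3 ✓
C6: sp3 ✓
C7: sp3 ✓
C8: sp3 ✓
C9: sp3 ✓
7 carbons are sp3.

7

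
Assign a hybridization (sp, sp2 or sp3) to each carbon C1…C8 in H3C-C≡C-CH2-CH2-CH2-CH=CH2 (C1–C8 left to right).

C1 carries 4 σ bonds, giving a steric number of 4, so it is sp3.
C2: 2 σ bonds, plus two π bonds; 2 regions of electron density → sp.
C3 carries 2 σ bonds, plus two π bonds, giving a steric number of 2, so it is sp.
C4 — 4 σ bonds. Steric number 4, so sp3.
C5 is sp3: 4 σ bonds, 4 electron-density regions.
C6 is sp3: 4 σ bonds, 4 electron-density regions.
C7 — 3 σ bonds, plus one π bond. Steric number 3, so sp2.
C8 (3 σ bonds, plus one π bond) has steric number 3: sp2.

C1 sp3, C2 sp, C3 sp, C4 sp3, C5 sp3, C6 sp3, C7 sp2, C8 sp2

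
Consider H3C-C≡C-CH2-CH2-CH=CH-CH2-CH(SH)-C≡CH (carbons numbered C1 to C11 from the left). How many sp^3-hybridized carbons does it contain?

5

C1: sp3 ✓
C2: sp
C3: sp
C4: sp3 ✓
C5: sp3 ✓
C6: sp2
C7: sp2
C8: sp3 ✓
C9: sp3 ✓
C10: sp
C11: sp
C1, C4, C5, C8, C9 → 5 sp3 carbons.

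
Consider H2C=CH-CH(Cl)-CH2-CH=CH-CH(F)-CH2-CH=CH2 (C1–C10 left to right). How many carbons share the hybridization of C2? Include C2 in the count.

C2 is sp2 (one π bond).
C1: sp2 ✓
C2: sp2 ✓
C3: sp3
C4: sp3
C5: sp2 ✓
C6: sp2 ✓
C7: sp3
C8: sp3
C9: sp2 ✓
C10: sp2 ✓
6 carbons are sp2.

6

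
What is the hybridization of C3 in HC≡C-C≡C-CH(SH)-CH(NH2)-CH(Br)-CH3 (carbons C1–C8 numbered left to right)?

sp

C3 carries 2 σ bonds, plus two π bonds, giving a steric number of 2, so it is sp.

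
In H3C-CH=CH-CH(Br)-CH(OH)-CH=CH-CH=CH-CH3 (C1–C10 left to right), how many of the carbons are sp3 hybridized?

C1: sp3 ✓
C2: sp2
C3: sp2
C4: sp3 ✓
C5: sp3 ✓
C6: sp2
C7: sp2
C8: sp2
C9: sp2
C10: sp3 ✓
C1, C4, C5, C10 → 4 sp3 carbons.

4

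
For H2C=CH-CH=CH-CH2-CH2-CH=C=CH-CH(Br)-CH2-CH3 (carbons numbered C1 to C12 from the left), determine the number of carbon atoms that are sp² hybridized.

6

C1: sp2 ✓
C2: sp2 ✓
C3: sp2 ✓
C4: sp2 ✓
C5: sp3
C6: sp3
C7: sp2 ✓
C8: sp
C9: sp2 ✓
C10: sp3
C11: sp3
C12: sp3
C1, C2, C3, C4, C7, C9 → 6 sp2 carbons.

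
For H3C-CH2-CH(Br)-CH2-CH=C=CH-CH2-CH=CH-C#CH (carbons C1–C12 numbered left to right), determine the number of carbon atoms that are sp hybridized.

C1: sp3
C2: sp3
C3: sp3
C4: sp3
C5: sp2
C6: sp ✓
C7: sp2
C8: sp3
C9: sp2
C10: sp2
C11: sp ✓
C12: sp ✓
C6, C11, C12 → 3 sp carbons.

3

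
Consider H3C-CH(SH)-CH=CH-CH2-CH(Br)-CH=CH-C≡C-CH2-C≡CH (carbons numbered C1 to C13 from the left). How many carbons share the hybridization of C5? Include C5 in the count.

5

C5 is sp3 (only σ bonds).
C1: sp3 ✓
C2: sp3 ✓
C3: sp2
C4: sp2
C5: sp3 ✓
C6: sp3 ✓
C7: sp2
C8: sp2
C9: sp
C10: sp
C11: sp3 ✓
C12: sp
C13: sp
5 carbons are sp3.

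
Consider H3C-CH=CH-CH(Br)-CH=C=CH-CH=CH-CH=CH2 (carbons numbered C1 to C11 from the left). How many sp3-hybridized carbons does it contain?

2

C1: sp3 ✓
C2: sp2
C3: sp2
C4: sp3 ✓
C5: sp2
C6: sp
C7: sp2
C8: sp2
C9: sp2
C10: sp2
C11: sp2
C1, C4 → 2 sp3 carbons.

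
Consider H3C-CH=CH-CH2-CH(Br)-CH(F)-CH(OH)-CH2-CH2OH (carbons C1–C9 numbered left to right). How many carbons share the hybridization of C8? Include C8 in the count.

7

C8 is sp3 (only σ bonds).
C1: sp3 ✓
C2: sp2
C3: sp2
C4: sp3 ✓
C5: sp3 ✓
C6: sp3 ✓
C7: sp3 ✓
C8: sp3 ✓
C9: sp3 ✓
7 carbons are sp3.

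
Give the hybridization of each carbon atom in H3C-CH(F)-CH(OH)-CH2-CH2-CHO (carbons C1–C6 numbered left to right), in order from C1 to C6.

C1 is sp3: 4 σ bonds, 4 electron-density regions.
C2: 4 σ bonds — 4 electron domains, sp3.
C3 is sp3: 4 σ bonds, 4 electron-density regions.
C4 (4 σ bonds) has steric number 4: sp3.
C5: 4 σ bonds — 4 electron domains, sp3.
C6 has 3 σ bonds, plus one π bond: steric number 3 → sp2.

C1 sp3, C2 sp3, C3 sp3, C4 sp3, C5 sp3, C6 sp2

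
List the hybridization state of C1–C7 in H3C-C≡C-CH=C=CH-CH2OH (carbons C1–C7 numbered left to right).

C1 sp3, C2 sp, C3 sp, C4 sp2, C5 sp, C6 sp2, C7 sp3

C1 carries 4 σ bonds, giving a steric number of 4, so it is sp3.
C2: 2 σ bonds, plus two π bonds — 2 electron domains, sp.
C3: 2 σ bonds, plus two π bonds — 2 electron domains, sp.
C4 — 3 σ bonds, plus one π bond. Steric number 3, so sp2.
C5 has 2 σ bonds, plus two π bonds: steric number 2 → sp.
C6: 3 σ bonds, plus one π bond; 3 regions of electron density → sp2.
C7: 4 σ bonds; 4 regions of electron density → sp3.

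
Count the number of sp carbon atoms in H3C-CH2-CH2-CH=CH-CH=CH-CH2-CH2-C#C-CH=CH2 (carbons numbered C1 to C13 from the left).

2

C1: sp3
C2: sp3
C3: sp3
C4: sp2
C5: sp2
C6: sp2
C7: sp2
C8: sp3
C9: sp3
C10: sp ✓
C11: sp ✓
C12: sp2
C13: sp2
C10, C11 → 2 sp carbons.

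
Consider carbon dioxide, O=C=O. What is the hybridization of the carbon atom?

sp

Two σ bonds, two π bonds → steric number 2 → sp.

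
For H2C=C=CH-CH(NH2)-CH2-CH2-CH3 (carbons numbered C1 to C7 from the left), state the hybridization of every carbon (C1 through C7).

C1 is sp2: 3 σ bonds, plus one π bond, 3 electron-density regions.
C2: 2 σ bonds, plus two π bonds; 2 regions of electron density → sp.
C3: 3 σ bonds, plus one π bond — 3 electron domains, sp2.
C4: 4 σ bonds — 4 electron domains, sp3.
C5 — 4 σ bonds. Steric number 4, so sp3.
C6: 4 σ bonds — 4 electron domains, sp3.
C7: 4 σ bonds — 4 electron domains, sp3.

C1 sp2, C2 sp, C3 sp2, C4 sp3, C5 sp3, C6 sp3, C7 sp3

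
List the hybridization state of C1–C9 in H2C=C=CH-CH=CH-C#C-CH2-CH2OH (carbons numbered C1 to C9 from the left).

C1 (3 σ bonds, plus one π bond) has steric number 3: sp2.
C2 — 2 σ bonds, plus two π bonds. Steric number 2, so sp.
C3 — 3 σ bonds, plus one π bond. Steric number 3, so sp2.
C4 (3 σ bonds, plus one π bond) has steric number 3: sp2.
C5 has 3 σ bonds, plus one π bond: steric number 3 → sp2.
C6 has 2 σ bonds, plus two π bonds: steric number 2 → sp.
C7 has 2 σ bonds, plus two π bonds: steric number 2 → sp.
C8 is sp3: 4 σ bonds, 4 electron-density regions.
C9 carries 4 σ bonds, giving a steric number of 4, so it is sp3.

C1 sp2, C2 sp, C3 sp2, C4 sp2, C5 sp2, C6 sp, C7 sp, C8 sp3, C9 sp3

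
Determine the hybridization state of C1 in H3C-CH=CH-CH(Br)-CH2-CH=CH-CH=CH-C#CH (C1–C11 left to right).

C1 — 4 σ bonds. Steric number 4, so sp3.

sp^3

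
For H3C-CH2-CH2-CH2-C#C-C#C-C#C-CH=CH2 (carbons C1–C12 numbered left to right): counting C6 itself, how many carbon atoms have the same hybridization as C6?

6

C6 is sp (two π bonds).
C1: sp3
C2: sp3
C3: sp3
C4: sp3
C5: sp ✓
C6: sp ✓
C7: sp ✓
C8: sp ✓
C9: sp ✓
C10: sp ✓
C11: sp2
C12: sp2
6 carbons are sp.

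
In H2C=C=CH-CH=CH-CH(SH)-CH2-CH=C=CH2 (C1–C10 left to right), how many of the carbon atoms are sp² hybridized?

6

C1: sp2 ✓
C2: sp
C3: sp2 ✓
C4: sp2 ✓
C5: sp2 ✓
C6: sp3
C7: sp3
C8: sp2 ✓
C9: sp
C10: sp2 ✓
C1, C3, C4, C5, C8, C10 → 6 sp2 carbons.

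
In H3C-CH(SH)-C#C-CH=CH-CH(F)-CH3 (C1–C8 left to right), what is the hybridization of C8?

C8: 4 σ bonds — 4 electron domains, sp3.

sp³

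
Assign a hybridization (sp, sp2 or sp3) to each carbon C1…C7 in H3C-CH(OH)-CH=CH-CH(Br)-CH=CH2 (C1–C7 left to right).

C1 sp3, C2 sp3, C3 sp2, C4 sp2, C5 sp3, C6 sp2, C7 sp2

C1: 4 σ bonds; 4 regions of electron density → sp3.
C2: 4 σ bonds; 4 regions of electron density → sp3.
C3 has 3 σ bonds, plus one π bond: steric number 3 → sp2.
C4: 3 σ bonds, plus one π bond — 3 electron domains, sp2.
C5 is sp3: 4 σ bonds, 4 electron-density regions.
C6 has 3 σ bonds, plus one π bond: steric number 3 → sp2.
C7 carries 3 σ bonds, plus one π bond, giving a steric number of 3, so it is sp2.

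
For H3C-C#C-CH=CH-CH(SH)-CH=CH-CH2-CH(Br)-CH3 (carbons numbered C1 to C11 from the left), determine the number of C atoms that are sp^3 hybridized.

5

C1: sp3 ✓
C2: sp
C3: sp
C4: sp2
C5: sp2
C6: sp3 ✓
C7: sp2
C8: sp2
C9: sp3 ✓
C10: sp3 ✓
C11: sp3 ✓
C1, C6, C9, C10, C11 → 5 sp3 carbons.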